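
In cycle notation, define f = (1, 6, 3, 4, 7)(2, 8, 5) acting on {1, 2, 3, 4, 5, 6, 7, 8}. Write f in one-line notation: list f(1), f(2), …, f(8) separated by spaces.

6 8 4 7 2 3 1 5

Reading each image from the cycles: 1→6, 2→8, 3→4, 4→7, 5→2, 6→3, 7→1, 8→5.
So the one-line form is 6 8 4 7 2 3 1 5.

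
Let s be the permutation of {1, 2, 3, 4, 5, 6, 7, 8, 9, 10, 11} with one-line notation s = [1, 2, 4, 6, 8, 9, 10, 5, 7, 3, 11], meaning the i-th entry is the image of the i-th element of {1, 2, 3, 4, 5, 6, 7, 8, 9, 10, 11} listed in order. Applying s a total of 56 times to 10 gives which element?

Tracing 10 → 3 → … returns to 10 after 6 steps, so 10 lies in a 6-cycle (3, 4, 6, 9, 7, 10).
On a 6-cycle, s^6 is the identity, so s^56 = s^2 there (56 ≡ 2 mod 6).
Stepping 2 places around the cycle: 10 → 3 → 4.

4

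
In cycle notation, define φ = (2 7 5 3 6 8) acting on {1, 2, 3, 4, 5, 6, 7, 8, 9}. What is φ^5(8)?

6

8 lies in the 6-cycle (2 7 5 3 6 8).
Stepping 5 places around the cycle: 8 → 2 → 7 → 5 → 3 → 6.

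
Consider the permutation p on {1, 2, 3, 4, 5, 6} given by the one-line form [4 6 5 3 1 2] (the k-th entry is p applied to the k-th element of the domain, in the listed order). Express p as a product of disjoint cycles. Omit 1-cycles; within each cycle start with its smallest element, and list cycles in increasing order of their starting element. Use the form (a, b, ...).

(1, 4, 3, 5)(2, 6)

Start at 1 and follow images: 1 → 4 → 3 → 5 → 1, giving the cycle (1, 4, 3, 5).
Repeating from the next unused element and collecting all non-trivial cycles gives (1, 4, 3, 5)(2, 6).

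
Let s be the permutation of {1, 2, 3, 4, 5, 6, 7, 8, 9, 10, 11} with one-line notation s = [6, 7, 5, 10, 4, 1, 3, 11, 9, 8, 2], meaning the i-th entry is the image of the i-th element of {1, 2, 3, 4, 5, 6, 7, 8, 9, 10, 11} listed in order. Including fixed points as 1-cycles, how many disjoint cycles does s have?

3

The cycle decomposition is (1 6)(2 7 3 5 4 10 8 11)(9), which has 3 cycles (counting 1-cycles).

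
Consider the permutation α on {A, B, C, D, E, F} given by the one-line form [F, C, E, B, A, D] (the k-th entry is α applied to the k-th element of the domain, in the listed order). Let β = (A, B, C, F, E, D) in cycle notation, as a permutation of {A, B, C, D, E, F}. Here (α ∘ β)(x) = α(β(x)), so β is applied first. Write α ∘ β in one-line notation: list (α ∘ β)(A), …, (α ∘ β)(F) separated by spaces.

(α ∘ β)(x) = α(β(x)). Computing each image: α(β(A)) = α(B) = C, α(β(B)) = α(C) = E, α(β(C)) = α(F) = D, α(β(D)) = α(A) = F, α(β(E)) = α(D) = B, α(β(F)) = α(E) = A.
Hence α ∘ β = [C E D F B A].

C E D F B A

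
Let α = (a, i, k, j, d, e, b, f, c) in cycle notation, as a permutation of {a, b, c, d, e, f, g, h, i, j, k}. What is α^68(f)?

j

f lies in the 9-cycle (a, i, k, j, d, e, b, f, c).
On a 9-cycle, α^9 is the identity, so α^68 = α^5 there (68 ≡ 5 mod 9).
Advancing 5 steps from f: f → c → a → i → k → j.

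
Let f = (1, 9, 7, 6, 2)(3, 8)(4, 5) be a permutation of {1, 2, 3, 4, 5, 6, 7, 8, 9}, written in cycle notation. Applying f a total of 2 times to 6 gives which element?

1

6 lies in the 5-cycle (1, 9, 7, 6, 2).
Advancing 2 steps from 6: 6 → 2 → 1.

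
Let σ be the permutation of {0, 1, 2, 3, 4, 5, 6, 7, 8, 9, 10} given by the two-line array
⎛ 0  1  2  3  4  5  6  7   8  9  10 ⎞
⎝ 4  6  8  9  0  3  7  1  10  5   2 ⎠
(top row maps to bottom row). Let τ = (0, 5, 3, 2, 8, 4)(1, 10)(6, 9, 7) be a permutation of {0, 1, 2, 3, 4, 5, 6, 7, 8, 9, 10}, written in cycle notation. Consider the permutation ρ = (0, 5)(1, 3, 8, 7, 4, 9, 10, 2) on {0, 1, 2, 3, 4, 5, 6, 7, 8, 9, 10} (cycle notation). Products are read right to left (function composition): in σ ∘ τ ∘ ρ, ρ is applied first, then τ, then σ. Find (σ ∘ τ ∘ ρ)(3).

Chase 3: ρ(3) = 8; τ(8) = 4; σ(4) = 0. Hence (σ ∘ τ ∘ ρ)(3) = 0.

0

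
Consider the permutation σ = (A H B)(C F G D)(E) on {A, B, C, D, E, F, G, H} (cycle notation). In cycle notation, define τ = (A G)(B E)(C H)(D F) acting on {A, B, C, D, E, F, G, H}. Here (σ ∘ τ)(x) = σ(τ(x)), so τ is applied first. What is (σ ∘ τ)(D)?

τ(D) = F, then σ(F) = G; composing gives (σ ∘ τ)(D) = G.

G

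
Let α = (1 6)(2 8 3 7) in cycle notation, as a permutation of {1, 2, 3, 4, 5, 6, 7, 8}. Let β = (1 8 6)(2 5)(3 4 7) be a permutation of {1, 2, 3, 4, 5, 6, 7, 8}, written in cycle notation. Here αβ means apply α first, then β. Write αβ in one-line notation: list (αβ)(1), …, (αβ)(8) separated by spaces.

1 6 3 7 2 8 5 4

For each element, apply α then β: 1 → 6 → 1; 2 → 8 → 6; 3 → 7 → 3; 4 → 4 → 7; 5 → 5 → 2; 6 → 1 → 8; 7 → 2 → 5; 8 → 3 → 4.
So αβ in one-line form is 1 6 3 7 2 8 5 4.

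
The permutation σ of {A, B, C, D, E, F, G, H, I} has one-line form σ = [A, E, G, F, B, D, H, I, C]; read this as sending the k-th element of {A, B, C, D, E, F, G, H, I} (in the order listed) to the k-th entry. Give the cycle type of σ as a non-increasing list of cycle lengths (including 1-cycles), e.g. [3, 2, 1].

[4, 2, 2, 1]

The disjoint cycles are (A)(B, E)(C, G, H, I)(D, F), with lengths 4, 2, 2, 1 in non-increasing order.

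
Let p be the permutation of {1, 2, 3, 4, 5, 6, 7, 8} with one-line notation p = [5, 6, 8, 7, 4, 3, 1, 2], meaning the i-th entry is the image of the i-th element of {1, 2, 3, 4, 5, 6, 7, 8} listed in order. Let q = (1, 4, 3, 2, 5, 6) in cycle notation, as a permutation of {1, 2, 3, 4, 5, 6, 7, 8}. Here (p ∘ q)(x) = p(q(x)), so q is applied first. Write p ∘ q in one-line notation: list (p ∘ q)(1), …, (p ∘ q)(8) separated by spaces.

(p ∘ q)(x) = p(q(x)). Computing each image: p(q(1)) = p(4) = 7, p(q(2)) = p(5) = 4, p(q(3)) = p(2) = 6, p(q(4)) = p(3) = 8, p(q(5)) = p(6) = 3, p(q(6)) = p(1) = 5, p(q(7)) = p(7) = 1, p(q(8)) = p(8) = 2.
Hence p ∘ q = [7 4 6 8 3 5 1 2].

7 4 6 8 3 5 1 2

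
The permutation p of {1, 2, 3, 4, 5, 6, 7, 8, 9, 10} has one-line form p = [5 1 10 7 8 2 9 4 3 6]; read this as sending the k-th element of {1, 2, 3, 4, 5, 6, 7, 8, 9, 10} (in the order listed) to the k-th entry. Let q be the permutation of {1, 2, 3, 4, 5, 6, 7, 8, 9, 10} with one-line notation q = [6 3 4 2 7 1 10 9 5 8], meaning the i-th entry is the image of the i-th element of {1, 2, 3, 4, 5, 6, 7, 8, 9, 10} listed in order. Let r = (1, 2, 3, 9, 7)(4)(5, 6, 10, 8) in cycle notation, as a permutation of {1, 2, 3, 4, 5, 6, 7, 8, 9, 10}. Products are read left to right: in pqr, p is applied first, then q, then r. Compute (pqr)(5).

(pqr)(5) = r(q(p(5))). p(5) = 8, then q(8) = 9, then r(9) = 7, so the result is 7.

7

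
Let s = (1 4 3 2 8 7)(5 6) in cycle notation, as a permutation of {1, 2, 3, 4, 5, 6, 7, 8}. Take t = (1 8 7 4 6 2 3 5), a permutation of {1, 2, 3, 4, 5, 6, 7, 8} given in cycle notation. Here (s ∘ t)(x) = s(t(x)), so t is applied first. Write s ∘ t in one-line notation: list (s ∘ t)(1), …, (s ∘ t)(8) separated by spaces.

7 2 6 5 4 8 3 1

(s ∘ t)(x) = s(t(x)). Computing each image: s(t(1)) = s(8) = 7, s(t(2)) = s(3) = 2, s(t(3)) = s(5) = 6, s(t(4)) = s(6) = 5, s(t(5)) = s(1) = 4, s(t(6)) = s(2) = 8, s(t(7)) = s(4) = 3, s(t(8)) = s(7) = 1.
Hence s ∘ t = [7 2 6 5 4 8 3 1].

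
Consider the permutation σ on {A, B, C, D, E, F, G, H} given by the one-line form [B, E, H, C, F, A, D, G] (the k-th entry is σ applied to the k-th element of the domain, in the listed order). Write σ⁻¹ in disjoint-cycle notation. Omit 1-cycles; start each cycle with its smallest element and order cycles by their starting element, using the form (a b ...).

(A F E B)(C D G H)

First write σ in disjoint cycles: (A B E F)(C H G D).
Reversing each cycle (and rotating so the smallest element leads) gives σ⁻¹ = (A F E B)(C D G H).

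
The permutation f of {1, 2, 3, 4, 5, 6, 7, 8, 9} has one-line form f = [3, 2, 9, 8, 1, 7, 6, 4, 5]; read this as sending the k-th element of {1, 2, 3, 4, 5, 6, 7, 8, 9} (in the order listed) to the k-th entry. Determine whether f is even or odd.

In disjoint-cycle form the cycle lengths are 4, 2, 2, 1.
A cycle of length ℓ contributes ℓ−1 transpositions, so f is a product of 3 + 1 + 1 = 5 transpositions — odd.

odd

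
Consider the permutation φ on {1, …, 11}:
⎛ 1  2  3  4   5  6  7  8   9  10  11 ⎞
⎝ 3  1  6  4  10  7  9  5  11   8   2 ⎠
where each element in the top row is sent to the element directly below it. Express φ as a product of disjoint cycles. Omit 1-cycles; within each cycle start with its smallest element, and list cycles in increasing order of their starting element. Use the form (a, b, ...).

Iterating φ from 1 gives 1 → 3 → 6 → 7 → 9 → 11 → 2 → 1; that is the 7-cycle (1, 3, 6, 7, 9, 11, 2).
Continuing from each remaining unvisited element yields (1, 3, 6, 7, 9, 11, 2)(5, 10, 8).

(1, 3, 6, 7, 9, 11, 2)(5, 10, 8)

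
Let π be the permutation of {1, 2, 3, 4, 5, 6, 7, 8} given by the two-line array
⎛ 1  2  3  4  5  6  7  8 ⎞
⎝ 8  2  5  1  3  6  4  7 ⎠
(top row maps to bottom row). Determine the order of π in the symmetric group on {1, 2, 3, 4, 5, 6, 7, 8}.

Decomposing into disjoint cycles gives cycle lengths 4, 2, 1, 1.
Since disjoint cycles commute, ord(π) = lcm(4, 2) = 4.

4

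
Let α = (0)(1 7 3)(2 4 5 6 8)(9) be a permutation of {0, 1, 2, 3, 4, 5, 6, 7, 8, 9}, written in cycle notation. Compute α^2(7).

1

7 lies in the 3-cycle (1 7 3).
Advancing 2 steps from 7: 7 → 3 → 1.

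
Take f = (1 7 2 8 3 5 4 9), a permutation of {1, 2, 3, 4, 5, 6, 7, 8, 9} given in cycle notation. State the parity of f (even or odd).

odd

The cycle lengths are 8, 1.
A cycle of length ℓ contributes ℓ−1 transpositions, so f is a product of 7 transpositions — odd.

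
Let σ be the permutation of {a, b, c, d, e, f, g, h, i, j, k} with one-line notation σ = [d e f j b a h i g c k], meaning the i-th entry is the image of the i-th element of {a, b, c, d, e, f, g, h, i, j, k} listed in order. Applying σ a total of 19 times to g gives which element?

h

Tracing g → h → … returns to g after 3 steps, so g lies in a 3-cycle (g h i).
Since the cycle has length 3, σ^19 acts on it the same as σ^1 (19 mod 3 = 1).
Advancing 1 step from g: g → h.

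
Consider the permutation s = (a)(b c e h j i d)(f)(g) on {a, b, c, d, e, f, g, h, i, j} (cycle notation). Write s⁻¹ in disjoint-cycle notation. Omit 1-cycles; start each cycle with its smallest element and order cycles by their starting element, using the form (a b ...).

Inverting a permutation written in cycle notation just reverses the order within every cycle.
Reversing each cycle of s and rotating so the smallest element leads gives (b d i j h e c).

(b d i j h e c)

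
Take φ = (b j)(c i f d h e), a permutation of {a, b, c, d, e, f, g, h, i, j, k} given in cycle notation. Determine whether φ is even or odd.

even

The cycle lengths are 6, 2, 1, 1, 1.
A cycle is odd iff its length is even; φ has 2 even-length cycles, so sgn(φ) = (−1)^2 and φ is even.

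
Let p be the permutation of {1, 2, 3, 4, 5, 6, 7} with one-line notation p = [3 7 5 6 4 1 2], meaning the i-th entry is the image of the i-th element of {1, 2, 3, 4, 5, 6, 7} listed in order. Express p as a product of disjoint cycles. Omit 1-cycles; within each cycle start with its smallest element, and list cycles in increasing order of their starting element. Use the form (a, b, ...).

(1, 3, 5, 4, 6)(2, 7)

Start at 1 and follow images: 1 → 3 → 5 → 4 → 6 → 1, giving the cycle (1, 3, 5, 4, 6).
Continuing from each remaining unvisited element yields (1, 3, 5, 4, 6)(2, 7).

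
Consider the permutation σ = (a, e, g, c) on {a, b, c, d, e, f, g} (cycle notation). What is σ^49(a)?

e

a lies in the 4-cycle (a, e, g, c).
Powers repeat with period 4 on this cycle, and 49 mod 4 = 1, so σ^49(a) = σ^1(a).
Advancing 1 step from a: a → e.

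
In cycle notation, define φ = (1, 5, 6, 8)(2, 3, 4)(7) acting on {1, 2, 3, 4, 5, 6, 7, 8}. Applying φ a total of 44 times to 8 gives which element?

8 lies in the 4-cycle (1, 5, 6, 8).
Since the cycle has length 4, φ^44 acts on it the same as φ^0 (44 mod 4 = 0).
So φ^44(8) = 8.

8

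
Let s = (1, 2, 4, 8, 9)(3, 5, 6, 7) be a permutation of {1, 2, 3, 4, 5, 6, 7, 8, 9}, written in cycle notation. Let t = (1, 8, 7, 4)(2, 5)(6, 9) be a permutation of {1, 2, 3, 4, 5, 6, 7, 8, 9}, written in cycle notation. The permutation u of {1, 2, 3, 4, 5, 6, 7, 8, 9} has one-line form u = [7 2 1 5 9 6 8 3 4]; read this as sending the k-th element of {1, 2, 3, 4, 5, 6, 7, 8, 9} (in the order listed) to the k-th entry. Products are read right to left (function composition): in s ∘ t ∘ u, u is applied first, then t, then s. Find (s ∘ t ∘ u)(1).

Apply the permutations in order: u(1) = 7, then t(7) = 4, then s(4) = 8. So (s ∘ t ∘ u)(1) = 8.

8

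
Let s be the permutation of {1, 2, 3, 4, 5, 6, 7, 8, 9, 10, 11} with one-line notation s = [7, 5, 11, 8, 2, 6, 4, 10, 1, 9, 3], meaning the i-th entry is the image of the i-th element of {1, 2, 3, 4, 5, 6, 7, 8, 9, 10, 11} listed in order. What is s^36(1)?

1

Tracing 1 → 7 → … returns to 1 after 6 steps, so 1 lies in a 6-cycle (1, 7, 4, 8, 10, 9).
On a 6-cycle, s^6 is the identity, so s^36 = s^0 there (36 ≡ 0 mod 6).
So s^36(1) = 1.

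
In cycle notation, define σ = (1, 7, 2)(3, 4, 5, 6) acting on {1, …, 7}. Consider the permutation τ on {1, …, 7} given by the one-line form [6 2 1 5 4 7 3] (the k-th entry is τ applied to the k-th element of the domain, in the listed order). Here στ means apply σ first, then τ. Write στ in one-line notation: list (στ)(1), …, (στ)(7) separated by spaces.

(στ)(x) = τ(σ(x)). Computing each image: τ(σ(1)) = τ(7) = 3, τ(σ(2)) = τ(1) = 6, τ(σ(3)) = τ(4) = 5, τ(σ(4)) = τ(5) = 4, τ(σ(5)) = τ(6) = 7, τ(σ(6)) = τ(3) = 1, τ(σ(7)) = τ(2) = 2.
Hence στ = [3 6 5 4 7 1 2].

3 6 5 4 7 1 2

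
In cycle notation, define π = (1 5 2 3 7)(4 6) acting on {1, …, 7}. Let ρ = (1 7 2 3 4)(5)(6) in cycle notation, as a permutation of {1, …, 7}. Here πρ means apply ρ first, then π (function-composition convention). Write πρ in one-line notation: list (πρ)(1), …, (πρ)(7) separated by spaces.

Chase each element through ρ then π: 1 → 7 → 1; 2 → 3 → 7; 3 → 4 → 6; 4 → 1 → 5; 5 → 5 → 2; 6 → 6 → 4; 7 → 2 → 3.
So πρ in one-line form is 1 7 6 5 2 4 3.

1 7 6 5 2 4 3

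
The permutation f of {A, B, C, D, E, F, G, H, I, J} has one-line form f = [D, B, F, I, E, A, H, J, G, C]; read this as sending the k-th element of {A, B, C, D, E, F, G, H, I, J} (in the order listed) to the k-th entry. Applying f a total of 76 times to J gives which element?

D

Tracing J → C → … returns to J after 8 steps, so J lies in an 8-cycle (A, D, I, G, H, J, C, F).
On an 8-cycle, f^8 is the identity, so f^76 = f^4 there (76 ≡ 4 mod 8).
Stepping 4 places around the cycle: J → C → F → A → D.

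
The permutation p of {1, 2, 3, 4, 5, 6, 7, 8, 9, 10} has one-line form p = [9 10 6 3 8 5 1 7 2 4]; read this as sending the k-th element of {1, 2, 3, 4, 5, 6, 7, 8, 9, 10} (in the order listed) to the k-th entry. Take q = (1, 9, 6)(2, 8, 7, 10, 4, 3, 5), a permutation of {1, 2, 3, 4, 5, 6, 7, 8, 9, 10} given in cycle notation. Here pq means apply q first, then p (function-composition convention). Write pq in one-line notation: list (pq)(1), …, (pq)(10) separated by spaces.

(pq)(x) = p(q(x)). Computing each image: p(q(1)) = p(9) = 2, p(q(2)) = p(8) = 7, p(q(3)) = p(5) = 8, p(q(4)) = p(3) = 6, p(q(5)) = p(2) = 10, p(q(6)) = p(1) = 9, p(q(7)) = p(10) = 4, p(q(8)) = p(7) = 1, p(q(9)) = p(6) = 5, p(q(10)) = p(4) = 3.
Hence pq = [2 7 8 6 10 9 4 1 5 3].

2 7 8 6 10 9 4 1 5 3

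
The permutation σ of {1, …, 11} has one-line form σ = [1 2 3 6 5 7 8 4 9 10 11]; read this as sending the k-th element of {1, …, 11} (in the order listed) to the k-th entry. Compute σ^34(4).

Tracing 4 → 6 → … returns to 4 after 4 steps, so 4 lies in a 4-cycle (4 6 7 8).
Powers repeat with period 4 on this cycle, and 34 mod 4 = 2, so σ^34(4) = σ^2(4).
Advancing 2 steps from 4: 4 → 6 → 7.

7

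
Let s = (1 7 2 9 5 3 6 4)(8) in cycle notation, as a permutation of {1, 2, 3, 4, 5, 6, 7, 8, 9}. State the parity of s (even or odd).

The cycle lengths are 8, 1.
A cycle of length ℓ contributes ℓ−1 transpositions, so s is a product of 7 transpositions — odd.

odd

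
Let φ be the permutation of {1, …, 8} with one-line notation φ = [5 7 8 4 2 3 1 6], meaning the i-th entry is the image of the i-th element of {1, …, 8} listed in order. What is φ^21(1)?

Tracing 1 → 5 → … returns to 1 after 4 steps, so 1 lies in a 4-cycle (1, 5, 2, 7).
Powers repeat with period 4 on this cycle, and 21 mod 4 = 1, so φ^21(1) = φ^1(1).
Stepping 1 place around the cycle: 1 → 5.

5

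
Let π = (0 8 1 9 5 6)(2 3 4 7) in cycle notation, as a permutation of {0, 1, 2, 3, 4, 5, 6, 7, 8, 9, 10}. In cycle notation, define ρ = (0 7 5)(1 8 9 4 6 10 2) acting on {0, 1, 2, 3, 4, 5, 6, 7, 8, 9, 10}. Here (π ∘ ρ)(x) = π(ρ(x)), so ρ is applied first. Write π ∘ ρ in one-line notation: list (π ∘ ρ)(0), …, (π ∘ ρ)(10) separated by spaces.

(π ∘ ρ)(x) = π(ρ(x)). Computing each image: π(ρ(0)) = π(7) = 2, π(ρ(1)) = π(8) = 1, π(ρ(2)) = π(1) = 9, π(ρ(3)) = π(3) = 4, π(ρ(4)) = π(6) = 0, π(ρ(5)) = π(0) = 8, π(ρ(6)) = π(10) = 10, π(ρ(7)) = π(5) = 6, π(ρ(8)) = π(9) = 5, π(ρ(9)) = π(4) = 7, π(ρ(10)) = π(2) = 3.
Hence π ∘ ρ = [2 1 9 4 0 8 10 6 5 7 3].

2 1 9 4 0 8 10 6 5 7 3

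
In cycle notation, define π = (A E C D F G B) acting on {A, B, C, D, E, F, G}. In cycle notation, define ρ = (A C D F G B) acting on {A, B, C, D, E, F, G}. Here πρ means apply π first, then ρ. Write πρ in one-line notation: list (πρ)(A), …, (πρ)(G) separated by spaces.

E C F G D B A

(πρ)(x) = ρ(π(x)). Computing each image: ρ(π(A)) = ρ(E) = E, ρ(π(B)) = ρ(A) = C, ρ(π(C)) = ρ(D) = F, ρ(π(D)) = ρ(F) = G, ρ(π(E)) = ρ(C) = D, ρ(π(F)) = ρ(G) = B, ρ(π(G)) = ρ(B) = A.
Hence πρ = [E C F G D B A].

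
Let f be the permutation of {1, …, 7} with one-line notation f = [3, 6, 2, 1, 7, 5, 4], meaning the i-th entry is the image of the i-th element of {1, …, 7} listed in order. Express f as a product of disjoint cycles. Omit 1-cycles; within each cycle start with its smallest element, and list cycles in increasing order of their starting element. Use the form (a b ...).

From 1: 1 → 3 → 2 → 6 → 5 → 7 → 4 → 1, closing the cycle (1 3 2 6 5 7 4).
Continuing from each remaining unvisited element yields (1 3 2 6 5 7 4).

(1 3 2 6 5 7 4)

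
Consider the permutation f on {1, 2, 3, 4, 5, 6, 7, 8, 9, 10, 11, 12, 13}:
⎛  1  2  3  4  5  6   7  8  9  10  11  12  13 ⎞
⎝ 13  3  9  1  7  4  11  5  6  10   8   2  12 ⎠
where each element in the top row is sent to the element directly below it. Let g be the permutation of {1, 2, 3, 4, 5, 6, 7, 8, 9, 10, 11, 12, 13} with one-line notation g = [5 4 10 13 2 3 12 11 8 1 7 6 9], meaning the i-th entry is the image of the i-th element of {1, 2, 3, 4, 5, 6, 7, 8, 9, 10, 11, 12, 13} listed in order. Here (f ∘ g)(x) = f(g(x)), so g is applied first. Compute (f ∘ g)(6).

9

g(6) = 3, then f(3) = 9; composing gives (f ∘ g)(6) = 9.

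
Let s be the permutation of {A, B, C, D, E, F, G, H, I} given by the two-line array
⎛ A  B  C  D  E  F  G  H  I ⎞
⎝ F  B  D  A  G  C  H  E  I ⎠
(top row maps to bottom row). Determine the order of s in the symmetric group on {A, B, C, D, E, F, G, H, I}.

Decomposing into disjoint cycles gives cycle lengths 4, 3, 1, 1.
The order is lcm(4, 3) = 12.

12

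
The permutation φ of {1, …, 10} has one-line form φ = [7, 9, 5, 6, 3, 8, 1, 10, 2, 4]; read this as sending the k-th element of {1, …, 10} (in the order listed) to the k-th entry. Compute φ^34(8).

4

Tracing 8 → 10 → … returns to 8 after 4 steps, so 8 lies in a 4-cycle (4, 6, 8, 10).
On a 4-cycle, φ^4 is the identity, so φ^34 = φ^2 there (34 ≡ 2 mod 4).
Stepping 2 places around the cycle: 8 → 10 → 4.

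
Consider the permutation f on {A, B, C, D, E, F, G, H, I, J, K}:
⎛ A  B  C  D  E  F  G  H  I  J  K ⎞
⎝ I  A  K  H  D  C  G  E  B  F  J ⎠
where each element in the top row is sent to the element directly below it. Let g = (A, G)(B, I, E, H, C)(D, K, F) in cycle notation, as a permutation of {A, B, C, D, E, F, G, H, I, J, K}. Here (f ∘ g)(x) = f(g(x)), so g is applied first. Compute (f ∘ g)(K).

C

First apply g: g(K) = F, then f(F) = C. Thus (f ∘ g)(K) = C.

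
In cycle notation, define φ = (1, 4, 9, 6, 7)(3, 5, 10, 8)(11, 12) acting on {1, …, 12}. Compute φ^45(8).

8 lies in the 4-cycle (3, 5, 10, 8).
On a 4-cycle, φ^4 is the identity, so φ^45 = φ^1 there (45 ≡ 1 mod 4).
Stepping 1 place around the cycle: 8 → 3.

3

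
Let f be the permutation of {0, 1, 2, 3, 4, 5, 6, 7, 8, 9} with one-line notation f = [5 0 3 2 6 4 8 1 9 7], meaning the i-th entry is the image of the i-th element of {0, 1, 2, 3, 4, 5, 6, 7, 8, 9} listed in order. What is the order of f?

Decomposing into disjoint cycles gives cycle lengths 8, 2.
Since disjoint cycles commute, ord(f) = lcm(8, 2) = 8.

8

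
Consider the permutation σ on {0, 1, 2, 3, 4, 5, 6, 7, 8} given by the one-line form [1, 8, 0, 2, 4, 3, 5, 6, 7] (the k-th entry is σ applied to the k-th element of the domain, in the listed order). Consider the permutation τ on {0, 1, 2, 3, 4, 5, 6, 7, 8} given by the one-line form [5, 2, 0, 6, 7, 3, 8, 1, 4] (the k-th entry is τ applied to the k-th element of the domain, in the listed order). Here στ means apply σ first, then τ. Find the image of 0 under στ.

2

σ(0) = 1, then τ(1) = 2; composing gives (στ)(0) = 2.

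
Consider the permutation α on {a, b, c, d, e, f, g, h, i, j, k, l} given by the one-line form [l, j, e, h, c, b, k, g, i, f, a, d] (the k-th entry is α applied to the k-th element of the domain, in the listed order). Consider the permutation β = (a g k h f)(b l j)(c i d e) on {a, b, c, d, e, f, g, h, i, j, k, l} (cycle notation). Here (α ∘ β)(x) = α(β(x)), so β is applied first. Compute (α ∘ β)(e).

(α ∘ β)(e) = α(β(e)). β(e) = c, then α(c) = e. So (α ∘ β)(e) = e.

e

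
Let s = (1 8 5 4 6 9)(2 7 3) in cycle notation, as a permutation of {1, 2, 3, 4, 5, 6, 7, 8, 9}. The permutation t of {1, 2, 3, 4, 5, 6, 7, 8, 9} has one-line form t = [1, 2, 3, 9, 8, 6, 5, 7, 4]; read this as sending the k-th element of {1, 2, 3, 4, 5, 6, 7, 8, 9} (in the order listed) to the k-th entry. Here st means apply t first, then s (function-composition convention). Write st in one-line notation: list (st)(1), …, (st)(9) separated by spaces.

For each element, apply t then s: 1 → 1 → 8; 2 → 2 → 7; 3 → 3 → 2; 4 → 9 → 1; 5 → 8 → 5; 6 → 6 → 9; 7 → 5 → 4; 8 → 7 → 3; 9 → 4 → 6.
So st in one-line form is 8 7 2 1 5 9 4 3 6.

8 7 2 1 5 9 4 3 6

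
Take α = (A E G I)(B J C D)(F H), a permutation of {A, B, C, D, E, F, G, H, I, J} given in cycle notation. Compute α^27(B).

D

B lies in the 4-cycle (B J C D).
Powers repeat with period 4 on this cycle, and 27 mod 4 = 3, so α^27(B) = α^3(B).
Advancing 3 steps from B: B → J → C → D.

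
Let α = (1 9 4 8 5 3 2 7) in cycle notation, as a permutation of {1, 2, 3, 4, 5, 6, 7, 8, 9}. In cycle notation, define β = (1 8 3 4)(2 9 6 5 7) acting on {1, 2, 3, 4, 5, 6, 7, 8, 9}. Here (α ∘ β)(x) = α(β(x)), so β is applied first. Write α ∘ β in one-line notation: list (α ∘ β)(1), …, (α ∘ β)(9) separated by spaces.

For each element, apply β then α: 1 → 8 → 5; 2 → 9 → 4; 3 → 4 → 8; 4 → 1 → 9; 5 → 7 → 1; 6 → 5 → 3; 7 → 2 → 7; 8 → 3 → 2; 9 → 6 → 6.
Collecting the images, α ∘ β = [5 4 8 9 1 3 7 2 6].

5 4 8 9 1 3 7 2 6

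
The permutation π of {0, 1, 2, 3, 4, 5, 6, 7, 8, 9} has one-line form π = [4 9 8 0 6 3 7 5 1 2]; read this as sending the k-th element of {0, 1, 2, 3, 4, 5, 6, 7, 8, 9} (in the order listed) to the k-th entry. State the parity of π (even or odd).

In disjoint-cycle form the cycle lengths are 6, 4.
A cycle is odd iff its length is even; π has 2 even-length cycles, so sgn(π) = (−1)^2 and π is even.

even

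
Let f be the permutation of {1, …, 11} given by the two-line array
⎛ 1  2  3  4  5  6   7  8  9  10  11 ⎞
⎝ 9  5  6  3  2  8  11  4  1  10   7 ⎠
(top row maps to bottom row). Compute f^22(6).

4

Tracing 6 → 8 → … returns to 6 after 4 steps, so 6 lies in a 4-cycle (3 6 8 4).
Powers repeat with period 4 on this cycle, and 22 mod 4 = 2, so f^22(6) = f^2(6).
Advancing 2 steps from 6: 6 → 8 → 4.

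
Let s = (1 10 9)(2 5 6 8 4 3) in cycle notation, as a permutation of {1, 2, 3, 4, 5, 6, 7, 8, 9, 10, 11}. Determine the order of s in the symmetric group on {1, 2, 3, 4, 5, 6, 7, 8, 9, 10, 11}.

The cycle type of s is (6, 3, 1, 1).
The order is lcm(6, 3) = 6.

6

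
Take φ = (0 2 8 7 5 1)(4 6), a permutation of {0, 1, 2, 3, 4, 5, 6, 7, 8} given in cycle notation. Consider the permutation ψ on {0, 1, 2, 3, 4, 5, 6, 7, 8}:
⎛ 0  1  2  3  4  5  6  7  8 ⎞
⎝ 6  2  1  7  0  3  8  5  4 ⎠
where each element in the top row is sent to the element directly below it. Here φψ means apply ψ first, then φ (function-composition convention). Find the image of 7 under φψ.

First apply ψ: ψ(7) = 5, then φ(5) = 1. Thus (φψ)(7) = 1.

1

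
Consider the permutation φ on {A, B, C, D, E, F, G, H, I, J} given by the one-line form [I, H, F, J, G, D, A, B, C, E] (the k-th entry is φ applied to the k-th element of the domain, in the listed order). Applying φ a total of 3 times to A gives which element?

F

Tracing A → I → … returns to A after 8 steps, so A lies in an 8-cycle (A I C F D J E G).
Advancing 3 steps from A: A → I → C → F.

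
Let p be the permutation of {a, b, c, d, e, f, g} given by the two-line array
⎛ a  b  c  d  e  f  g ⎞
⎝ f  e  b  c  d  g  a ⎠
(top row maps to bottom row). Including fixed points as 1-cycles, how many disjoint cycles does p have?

2

The cycle decomposition is (a f g)(b e d c), which has 2 cycles (counting 1-cycles).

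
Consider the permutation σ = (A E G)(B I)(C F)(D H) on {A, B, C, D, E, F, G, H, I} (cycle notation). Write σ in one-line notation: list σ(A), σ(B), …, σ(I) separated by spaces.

E I F H G C A D B

Each element maps to the next entry in its cycle (wrapping to the front): A→E, B→I, C→F, D→H, E→G, F→C, G→A, H→D, I→B.
So the one-line form is E I F H G C A D B.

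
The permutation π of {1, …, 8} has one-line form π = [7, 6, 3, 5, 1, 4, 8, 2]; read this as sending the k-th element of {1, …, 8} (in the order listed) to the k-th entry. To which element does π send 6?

6 is element number 6 of the domain, and entry number 6 of the one-line form is 4, so π(6) = 4.

4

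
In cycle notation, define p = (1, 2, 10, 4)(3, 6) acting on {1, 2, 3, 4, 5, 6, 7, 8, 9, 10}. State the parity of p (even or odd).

even

The cycle lengths are 4, 2, 1, 1, 1, 1.
A cycle of length ℓ contributes ℓ−1 transpositions, so p is a product of 3 + 1 = 4 transpositions — even.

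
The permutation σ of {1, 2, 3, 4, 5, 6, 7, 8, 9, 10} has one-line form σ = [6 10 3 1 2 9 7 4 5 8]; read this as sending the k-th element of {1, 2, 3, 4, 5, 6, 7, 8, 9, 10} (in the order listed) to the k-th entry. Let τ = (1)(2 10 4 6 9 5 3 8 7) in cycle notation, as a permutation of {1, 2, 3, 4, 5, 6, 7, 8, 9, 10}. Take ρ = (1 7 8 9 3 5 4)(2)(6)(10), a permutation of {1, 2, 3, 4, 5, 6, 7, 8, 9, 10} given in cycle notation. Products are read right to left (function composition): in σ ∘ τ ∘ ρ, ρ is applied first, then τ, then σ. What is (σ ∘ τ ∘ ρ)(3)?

Apply the permutations in order: ρ(3) = 5, then τ(5) = 3, then σ(3) = 3. So (σ ∘ τ ∘ ρ)(3) = 3.

3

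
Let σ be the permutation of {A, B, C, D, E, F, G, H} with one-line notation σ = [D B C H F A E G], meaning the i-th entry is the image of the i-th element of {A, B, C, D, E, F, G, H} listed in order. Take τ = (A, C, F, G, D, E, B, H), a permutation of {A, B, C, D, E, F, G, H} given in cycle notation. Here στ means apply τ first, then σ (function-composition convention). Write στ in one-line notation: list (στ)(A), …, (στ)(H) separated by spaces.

For each element, apply τ then σ: A → C → C; B → H → G; C → F → A; D → E → F; E → B → B; F → G → E; G → D → H; H → A → D.
So στ in one-line form is C G A F B E H D.

C G A F B E H D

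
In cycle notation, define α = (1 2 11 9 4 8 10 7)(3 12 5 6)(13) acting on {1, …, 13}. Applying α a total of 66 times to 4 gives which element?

4 lies in the 8-cycle (1 2 11 9 4 8 10 7).
Since the cycle has length 8, α^66 acts on it the same as α^2 (66 mod 8 = 2).
Advancing 2 steps from 4: 4 → 8 → 10.

10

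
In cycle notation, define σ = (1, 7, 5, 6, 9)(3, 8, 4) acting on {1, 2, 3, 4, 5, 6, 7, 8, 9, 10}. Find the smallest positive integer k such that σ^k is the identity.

The disjoint cycles have lengths 5, 3, 1, 1.
Since disjoint cycles commute, ord(σ) = lcm(5, 3) = 15.

15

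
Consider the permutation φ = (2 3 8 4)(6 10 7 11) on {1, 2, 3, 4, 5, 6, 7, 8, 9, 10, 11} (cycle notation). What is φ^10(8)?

2

8 lies in the 4-cycle (2 3 8 4).
Since the cycle has length 4, φ^10 acts on it the same as φ^2 (10 mod 4 = 2).
Stepping 2 places around the cycle: 8 → 4 → 2.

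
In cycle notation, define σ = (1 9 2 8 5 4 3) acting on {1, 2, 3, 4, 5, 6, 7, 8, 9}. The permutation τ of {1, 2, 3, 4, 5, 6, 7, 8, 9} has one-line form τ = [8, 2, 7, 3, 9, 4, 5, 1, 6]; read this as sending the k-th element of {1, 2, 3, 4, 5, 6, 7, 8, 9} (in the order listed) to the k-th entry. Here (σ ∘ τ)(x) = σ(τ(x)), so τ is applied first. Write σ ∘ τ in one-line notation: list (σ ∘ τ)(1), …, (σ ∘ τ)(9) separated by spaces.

Chase each element through τ then σ: 1 → 8 → 5; 2 → 2 → 8; 3 → 7 → 7; 4 → 3 → 1; 5 → 9 → 2; 6 → 4 → 3; 7 → 5 → 4; 8 → 1 → 9; 9 → 6 → 6.
Collecting the images, σ ∘ τ = [5 8 7 1 2 3 4 9 6].

5 8 7 1 2 3 4 9 6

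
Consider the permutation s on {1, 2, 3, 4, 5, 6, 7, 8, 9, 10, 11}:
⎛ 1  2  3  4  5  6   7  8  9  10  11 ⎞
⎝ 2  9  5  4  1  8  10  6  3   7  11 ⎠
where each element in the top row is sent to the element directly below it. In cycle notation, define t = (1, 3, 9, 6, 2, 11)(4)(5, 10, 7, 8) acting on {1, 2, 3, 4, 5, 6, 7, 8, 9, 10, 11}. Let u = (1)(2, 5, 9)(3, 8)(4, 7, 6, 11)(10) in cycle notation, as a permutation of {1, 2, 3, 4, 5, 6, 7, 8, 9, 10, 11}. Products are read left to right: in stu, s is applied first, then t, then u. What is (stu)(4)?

7

Apply the permutations in order: s(4) = 4, then t(4) = 4, then u(4) = 7. So (stu)(4) = 7.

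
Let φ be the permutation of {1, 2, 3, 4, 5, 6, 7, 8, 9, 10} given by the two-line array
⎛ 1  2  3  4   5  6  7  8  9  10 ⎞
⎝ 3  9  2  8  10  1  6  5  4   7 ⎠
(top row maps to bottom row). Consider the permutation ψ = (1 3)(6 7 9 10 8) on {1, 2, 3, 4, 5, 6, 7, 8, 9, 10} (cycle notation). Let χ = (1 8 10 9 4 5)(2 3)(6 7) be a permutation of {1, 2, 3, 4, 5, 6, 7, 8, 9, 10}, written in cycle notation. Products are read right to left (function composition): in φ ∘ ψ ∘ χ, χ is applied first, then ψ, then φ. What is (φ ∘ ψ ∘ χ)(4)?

Chase 4: χ(4) = 5; ψ(5) = 5; φ(5) = 10. Hence (φ ∘ ψ ∘ χ)(4) = 10.

10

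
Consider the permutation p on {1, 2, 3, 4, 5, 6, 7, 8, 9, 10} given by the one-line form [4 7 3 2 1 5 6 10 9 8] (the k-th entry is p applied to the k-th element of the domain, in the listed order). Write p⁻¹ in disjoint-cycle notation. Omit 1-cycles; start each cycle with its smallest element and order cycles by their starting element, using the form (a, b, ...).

First write p in disjoint cycles: (1, 4, 2, 7, 6, 5)(8, 10).
The inverse reverses every cycle; in canonical form, p⁻¹ = (1, 5, 6, 7, 2, 4)(8, 10).

(1, 5, 6, 7, 2, 4)(8, 10)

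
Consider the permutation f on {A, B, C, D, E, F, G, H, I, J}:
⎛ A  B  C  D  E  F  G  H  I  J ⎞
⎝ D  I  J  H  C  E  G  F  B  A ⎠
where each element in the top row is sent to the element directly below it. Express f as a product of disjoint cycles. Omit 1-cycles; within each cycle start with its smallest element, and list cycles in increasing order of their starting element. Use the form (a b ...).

Start at A and follow images: A → D → H → F → E → C → J → A, giving the cycle (A D H F E C J).
Continuing from each remaining unvisited element yields (A D H F E C J)(B I).

(A D H F E C J)(B I)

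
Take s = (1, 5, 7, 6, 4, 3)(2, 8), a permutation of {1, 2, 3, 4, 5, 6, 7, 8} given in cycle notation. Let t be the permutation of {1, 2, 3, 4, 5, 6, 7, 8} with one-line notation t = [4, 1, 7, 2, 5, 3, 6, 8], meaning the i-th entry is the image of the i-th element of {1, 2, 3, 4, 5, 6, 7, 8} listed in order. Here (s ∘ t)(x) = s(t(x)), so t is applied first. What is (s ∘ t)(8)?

2

First apply t: t(8) = 8, then s(8) = 2. Thus (s ∘ t)(8) = 2.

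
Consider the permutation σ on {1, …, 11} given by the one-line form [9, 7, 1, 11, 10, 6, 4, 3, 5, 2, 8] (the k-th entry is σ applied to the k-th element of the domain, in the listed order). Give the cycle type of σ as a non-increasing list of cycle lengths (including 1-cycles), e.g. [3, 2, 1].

The disjoint cycles are (1 9 5 10 2 7 4 11 8 3)(6), with lengths 10, 1 in non-increasing order.

[10, 1]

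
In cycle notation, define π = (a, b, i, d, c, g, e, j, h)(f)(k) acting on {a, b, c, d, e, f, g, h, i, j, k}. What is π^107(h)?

h lies in the 9-cycle (a, b, i, d, c, g, e, j, h).
On a 9-cycle, π^9 is the identity, so π^107 = π^8 there (107 ≡ 8 mod 9).
Advancing 8 steps from h: h → a → b → i → d → c → g → e → j.

j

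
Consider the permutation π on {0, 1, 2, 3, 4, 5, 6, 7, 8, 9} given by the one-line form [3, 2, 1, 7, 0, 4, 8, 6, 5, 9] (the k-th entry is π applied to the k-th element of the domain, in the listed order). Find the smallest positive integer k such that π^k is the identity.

14

Writing π as disjoint cycles, the cycle lengths are 7, 2, 1.
The order is lcm(7, 2) = 14.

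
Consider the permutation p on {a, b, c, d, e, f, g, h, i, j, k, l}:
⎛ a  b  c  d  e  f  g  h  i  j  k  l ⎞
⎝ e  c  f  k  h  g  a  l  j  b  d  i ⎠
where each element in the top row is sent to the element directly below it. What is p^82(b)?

Tracing b → c → … returns to b after 10 steps, so b lies in a 10-cycle (a e h l i j b c f g).
On a 10-cycle, p^10 is the identity, so p^82 = p^2 there (82 ≡ 2 mod 10).
Advancing 2 steps from b: b → c → f.

f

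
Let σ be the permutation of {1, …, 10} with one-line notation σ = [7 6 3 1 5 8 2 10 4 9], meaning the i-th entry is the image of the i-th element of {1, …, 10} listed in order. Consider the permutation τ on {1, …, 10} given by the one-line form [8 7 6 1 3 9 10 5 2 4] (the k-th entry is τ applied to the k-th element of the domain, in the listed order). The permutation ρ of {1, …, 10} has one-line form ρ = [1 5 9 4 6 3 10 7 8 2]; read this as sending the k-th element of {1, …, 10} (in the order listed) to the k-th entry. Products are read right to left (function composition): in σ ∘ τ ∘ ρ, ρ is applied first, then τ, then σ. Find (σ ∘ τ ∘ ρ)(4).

(σ ∘ τ ∘ ρ)(4) = σ(τ(ρ(4))). ρ(4) = 4, then τ(4) = 1, then σ(1) = 7, so the result is 7.

7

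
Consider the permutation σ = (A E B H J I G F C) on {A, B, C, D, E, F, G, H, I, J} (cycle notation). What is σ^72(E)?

E

E lies in the 9-cycle (A E B H J I G F C).
Powers repeat with period 9 on this cycle, and 72 mod 9 = 0, so σ^72(E) = σ^0(E).
So σ^72(E) = E.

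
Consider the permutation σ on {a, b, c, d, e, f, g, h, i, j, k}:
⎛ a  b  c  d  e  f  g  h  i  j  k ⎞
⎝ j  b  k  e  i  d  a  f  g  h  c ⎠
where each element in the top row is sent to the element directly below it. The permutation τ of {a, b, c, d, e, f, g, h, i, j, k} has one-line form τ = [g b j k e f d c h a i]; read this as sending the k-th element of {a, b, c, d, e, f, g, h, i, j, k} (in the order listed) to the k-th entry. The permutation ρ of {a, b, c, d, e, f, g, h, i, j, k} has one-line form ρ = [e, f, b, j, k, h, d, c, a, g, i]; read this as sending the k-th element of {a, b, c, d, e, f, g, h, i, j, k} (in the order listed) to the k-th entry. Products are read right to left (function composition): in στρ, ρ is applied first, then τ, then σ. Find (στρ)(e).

g

(στρ)(e) = σ(τ(ρ(e))). ρ(e) = k, then τ(k) = i, then σ(i) = g, so the result is g.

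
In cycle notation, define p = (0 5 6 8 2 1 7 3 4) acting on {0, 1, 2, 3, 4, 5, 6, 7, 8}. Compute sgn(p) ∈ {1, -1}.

1

The cycle lengths are 9.
A cycle of length ℓ contributes ℓ−1 transpositions, so p is a product of 8 transpositions — even.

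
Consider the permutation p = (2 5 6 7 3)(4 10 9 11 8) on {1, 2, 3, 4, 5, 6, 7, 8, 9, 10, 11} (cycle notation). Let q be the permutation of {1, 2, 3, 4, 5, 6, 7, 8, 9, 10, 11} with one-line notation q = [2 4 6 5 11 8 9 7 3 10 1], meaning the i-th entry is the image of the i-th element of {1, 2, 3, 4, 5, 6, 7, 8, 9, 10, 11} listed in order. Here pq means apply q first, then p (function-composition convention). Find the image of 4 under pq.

q(4) = 5, then p(5) = 6; composing gives (pq)(4) = 6.

6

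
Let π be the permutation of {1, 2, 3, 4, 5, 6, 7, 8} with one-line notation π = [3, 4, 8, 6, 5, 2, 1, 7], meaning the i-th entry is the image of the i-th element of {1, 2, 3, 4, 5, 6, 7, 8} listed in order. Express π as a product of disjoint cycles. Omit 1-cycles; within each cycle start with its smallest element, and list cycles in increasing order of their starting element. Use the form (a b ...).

(1 3 8 7)(2 4 6)

Iterating π from 1 gives 1 → 3 → 8 → 7 → 1; that is the 4-cycle (1 3 8 7).
Repeating from the next unused element and collecting all non-trivial cycles gives (1 3 8 7)(2 4 6).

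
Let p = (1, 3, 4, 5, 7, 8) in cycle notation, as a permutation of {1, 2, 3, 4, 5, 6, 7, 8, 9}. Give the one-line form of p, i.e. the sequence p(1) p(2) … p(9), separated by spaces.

3 2 4 5 7 6 8 1 9

Reading each image from the cycles: 1→3, 2→2, 3→4, 4→5, 5→7, 6→6, 7→8, 8→1, 9→9.
So the one-line form is 3 2 4 5 7 6 8 1 9.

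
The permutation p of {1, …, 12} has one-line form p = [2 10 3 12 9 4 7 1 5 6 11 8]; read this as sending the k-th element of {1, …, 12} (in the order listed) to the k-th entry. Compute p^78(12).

8

Tracing 12 → 8 → … returns to 12 after 7 steps, so 12 lies in a 7-cycle (1 2 10 6 4 12 8).
Since the cycle has length 7, p^78 acts on it the same as p^1 (78 mod 7 = 1).
Stepping 1 place around the cycle: 12 → 8.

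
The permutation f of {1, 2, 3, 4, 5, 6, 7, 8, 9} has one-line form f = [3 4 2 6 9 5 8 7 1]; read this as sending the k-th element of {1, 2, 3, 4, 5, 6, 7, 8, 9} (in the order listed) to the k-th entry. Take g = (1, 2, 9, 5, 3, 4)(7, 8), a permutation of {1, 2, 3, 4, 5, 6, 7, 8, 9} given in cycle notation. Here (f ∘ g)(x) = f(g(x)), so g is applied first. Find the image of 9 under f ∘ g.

9

g(9) = 5, then f(5) = 9; composing gives (f ∘ g)(9) = 9.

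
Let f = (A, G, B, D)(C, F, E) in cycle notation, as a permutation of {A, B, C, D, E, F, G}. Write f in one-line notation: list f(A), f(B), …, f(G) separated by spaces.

Reading each image from the cycles: A→G, B→D, C→F, D→A, E→C, F→E, G→B.
Listing these in domain order gives G D F A C E B.

G D F A C E B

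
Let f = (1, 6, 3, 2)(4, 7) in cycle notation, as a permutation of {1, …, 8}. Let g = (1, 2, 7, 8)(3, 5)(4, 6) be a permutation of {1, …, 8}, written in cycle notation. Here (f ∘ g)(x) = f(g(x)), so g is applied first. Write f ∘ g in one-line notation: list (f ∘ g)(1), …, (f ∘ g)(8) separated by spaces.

1 4 5 3 2 7 8 6

(f ∘ g)(x) = f(g(x)). Computing each image: f(g(1)) = f(2) = 1, f(g(2)) = f(7) = 4, f(g(3)) = f(5) = 5, f(g(4)) = f(6) = 3, f(g(5)) = f(3) = 2, f(g(6)) = f(4) = 7, f(g(7)) = f(8) = 8, f(g(8)) = f(1) = 6.
Hence f ∘ g = [1 4 5 3 2 7 8 6].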